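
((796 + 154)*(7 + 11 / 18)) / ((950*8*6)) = 137 / 864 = 0.16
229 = 229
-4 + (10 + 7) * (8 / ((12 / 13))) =430 / 3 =143.33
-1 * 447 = -447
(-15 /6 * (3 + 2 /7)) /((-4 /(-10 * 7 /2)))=-575 /8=-71.88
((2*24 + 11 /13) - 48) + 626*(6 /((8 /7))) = 85471 /26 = 3287.35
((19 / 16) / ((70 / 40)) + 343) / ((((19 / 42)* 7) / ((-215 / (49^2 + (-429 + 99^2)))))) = -6206835 / 3131618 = -1.98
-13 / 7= -1.86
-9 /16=-0.56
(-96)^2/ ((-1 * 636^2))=-64/ 2809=-0.02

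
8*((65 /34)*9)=2340 /17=137.65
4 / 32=1 / 8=0.12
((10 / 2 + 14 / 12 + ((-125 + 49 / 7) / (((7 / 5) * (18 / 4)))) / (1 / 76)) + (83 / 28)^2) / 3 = -9938647 / 21168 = -469.51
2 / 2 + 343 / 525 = 124 / 75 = 1.65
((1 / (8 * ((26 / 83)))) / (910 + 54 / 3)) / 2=83 / 386048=0.00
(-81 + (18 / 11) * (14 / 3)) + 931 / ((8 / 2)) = 7013 / 44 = 159.39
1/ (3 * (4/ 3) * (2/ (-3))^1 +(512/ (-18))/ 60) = -135/ 424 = -0.32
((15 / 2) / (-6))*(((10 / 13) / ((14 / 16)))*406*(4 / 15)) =-4640 / 39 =-118.97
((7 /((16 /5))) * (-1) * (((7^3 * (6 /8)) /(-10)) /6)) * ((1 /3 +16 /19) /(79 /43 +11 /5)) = 4940915 /1809408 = 2.73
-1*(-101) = 101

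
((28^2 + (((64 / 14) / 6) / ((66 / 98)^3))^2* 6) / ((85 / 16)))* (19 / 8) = 120922079641888 / 329324332095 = 367.18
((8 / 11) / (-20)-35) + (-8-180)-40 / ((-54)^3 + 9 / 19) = -36700454669 / 164549385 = -223.04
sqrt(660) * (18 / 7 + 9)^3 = 1062882 * sqrt(165) / 343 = 39804.57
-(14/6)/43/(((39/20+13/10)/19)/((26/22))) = -532/1419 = -0.37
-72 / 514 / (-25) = 0.01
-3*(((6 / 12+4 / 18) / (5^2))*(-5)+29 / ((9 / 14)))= -1349 / 10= -134.90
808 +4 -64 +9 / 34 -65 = 23231 / 34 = 683.26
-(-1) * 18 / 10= 9 / 5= 1.80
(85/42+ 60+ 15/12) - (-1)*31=7919/84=94.27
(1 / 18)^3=1 / 5832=0.00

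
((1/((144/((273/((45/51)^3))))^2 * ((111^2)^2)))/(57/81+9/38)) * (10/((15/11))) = 41775590657801/106793976237885000000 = 0.00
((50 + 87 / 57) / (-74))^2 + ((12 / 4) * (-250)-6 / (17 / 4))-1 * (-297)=-15254764603 / 33606212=-453.93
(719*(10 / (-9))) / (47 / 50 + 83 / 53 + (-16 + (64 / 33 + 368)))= -209588500 / 93513459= -2.24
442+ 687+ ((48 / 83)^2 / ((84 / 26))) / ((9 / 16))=163357925 / 144669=1129.18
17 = 17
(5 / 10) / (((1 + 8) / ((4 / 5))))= 2 / 45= 0.04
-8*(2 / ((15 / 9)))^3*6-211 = -293.94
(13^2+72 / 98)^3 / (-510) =-575307591013 / 60000990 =-9588.30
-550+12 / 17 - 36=-9950 / 17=-585.29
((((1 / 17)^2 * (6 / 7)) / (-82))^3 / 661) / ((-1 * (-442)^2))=27 / 73686039856177285692428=0.00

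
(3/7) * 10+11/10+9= 1007/70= 14.39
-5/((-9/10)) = 50/9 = 5.56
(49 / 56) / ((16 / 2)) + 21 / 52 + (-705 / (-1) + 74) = 779.51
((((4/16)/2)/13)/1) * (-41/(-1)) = 0.39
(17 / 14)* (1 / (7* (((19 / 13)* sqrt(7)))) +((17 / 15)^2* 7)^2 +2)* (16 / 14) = 884* sqrt(7) / 45619 +285176972 / 2480625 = 115.01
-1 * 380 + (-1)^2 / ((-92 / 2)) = -17481 / 46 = -380.02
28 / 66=14 / 33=0.42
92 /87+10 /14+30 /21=1949 /609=3.20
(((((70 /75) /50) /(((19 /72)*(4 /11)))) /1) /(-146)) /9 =-77 /520125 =-0.00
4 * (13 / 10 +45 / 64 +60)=19841 / 80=248.01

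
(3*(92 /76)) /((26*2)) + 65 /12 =8131 /1482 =5.49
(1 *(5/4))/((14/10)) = 0.89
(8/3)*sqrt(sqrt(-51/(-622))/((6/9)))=4*34^(1/4)*933^(3/4)/933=1.75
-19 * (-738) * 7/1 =98154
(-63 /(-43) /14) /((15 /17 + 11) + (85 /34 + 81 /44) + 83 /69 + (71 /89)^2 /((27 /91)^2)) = 447043195962 /105321561205283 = 0.00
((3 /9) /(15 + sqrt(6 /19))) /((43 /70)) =6650 /183567-70 *sqrt(114) /550701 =0.03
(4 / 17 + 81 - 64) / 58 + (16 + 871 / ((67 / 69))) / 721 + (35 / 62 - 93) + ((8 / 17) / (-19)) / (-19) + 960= 3457287207181 / 3977874523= 869.13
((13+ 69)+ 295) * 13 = 4901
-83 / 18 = -4.61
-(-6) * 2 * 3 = 36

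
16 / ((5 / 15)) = 48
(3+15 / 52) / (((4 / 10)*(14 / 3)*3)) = 855 / 1456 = 0.59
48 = 48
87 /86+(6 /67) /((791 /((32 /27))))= 41502155 /41019678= 1.01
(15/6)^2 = 25/4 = 6.25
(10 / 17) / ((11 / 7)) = 70 / 187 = 0.37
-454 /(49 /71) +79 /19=-608575 /931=-653.68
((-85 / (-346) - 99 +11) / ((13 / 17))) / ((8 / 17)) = -8774907 / 35984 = -243.86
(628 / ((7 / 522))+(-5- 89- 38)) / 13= 326892 / 91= 3592.22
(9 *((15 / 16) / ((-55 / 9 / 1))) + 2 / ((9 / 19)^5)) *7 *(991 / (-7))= -849522799531 / 10392624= -81742.86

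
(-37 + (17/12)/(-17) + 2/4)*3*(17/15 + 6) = -782.88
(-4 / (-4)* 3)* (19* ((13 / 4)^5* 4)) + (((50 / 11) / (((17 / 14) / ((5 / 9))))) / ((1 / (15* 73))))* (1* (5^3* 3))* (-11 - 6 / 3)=-527482387913 / 47872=-11018599.35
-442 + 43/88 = -38853/88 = -441.51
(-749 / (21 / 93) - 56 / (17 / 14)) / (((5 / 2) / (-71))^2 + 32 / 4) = -1152836372 / 2742729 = -420.32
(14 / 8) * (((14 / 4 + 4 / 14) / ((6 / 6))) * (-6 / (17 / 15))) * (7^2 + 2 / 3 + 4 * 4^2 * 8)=-1339575 / 68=-19699.63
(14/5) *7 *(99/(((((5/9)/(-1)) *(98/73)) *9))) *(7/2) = -50589/50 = -1011.78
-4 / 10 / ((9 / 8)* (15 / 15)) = -16 / 45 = -0.36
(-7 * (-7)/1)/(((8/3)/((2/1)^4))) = 294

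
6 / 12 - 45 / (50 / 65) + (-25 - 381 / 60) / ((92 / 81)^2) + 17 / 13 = -178238071 / 2200640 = -80.99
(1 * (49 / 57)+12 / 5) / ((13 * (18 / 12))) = 1858 / 11115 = 0.17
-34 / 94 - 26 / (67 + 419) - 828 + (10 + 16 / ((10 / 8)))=-46004656 / 57105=-805.62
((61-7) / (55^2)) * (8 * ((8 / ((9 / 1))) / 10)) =192 / 15125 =0.01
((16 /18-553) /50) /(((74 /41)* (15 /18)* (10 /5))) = -3.67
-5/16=-0.31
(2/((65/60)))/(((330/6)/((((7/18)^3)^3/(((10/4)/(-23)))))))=-928132961/14773634647200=-0.00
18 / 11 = 1.64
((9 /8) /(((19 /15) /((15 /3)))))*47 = 31725 /152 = 208.72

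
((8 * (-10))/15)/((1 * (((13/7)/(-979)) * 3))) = 937.16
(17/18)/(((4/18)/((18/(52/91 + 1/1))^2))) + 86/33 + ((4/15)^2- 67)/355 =5412770986/9664875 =560.05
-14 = -14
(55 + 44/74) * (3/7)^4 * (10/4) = 833085/177674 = 4.69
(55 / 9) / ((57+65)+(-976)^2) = 55 / 8574282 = 0.00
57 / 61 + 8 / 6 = 415 / 183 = 2.27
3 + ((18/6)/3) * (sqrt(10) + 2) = sqrt(10) + 5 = 8.16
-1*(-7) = 7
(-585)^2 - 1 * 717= 341508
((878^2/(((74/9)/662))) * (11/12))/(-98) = -2105091483/3626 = -580554.74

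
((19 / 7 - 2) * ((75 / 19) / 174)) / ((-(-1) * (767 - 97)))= 25 / 1033676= 0.00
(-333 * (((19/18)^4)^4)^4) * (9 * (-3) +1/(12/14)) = 39697566346396197252012946476092759523054479726206895143103227205238553648714986648935/144993678324893974255161928777967313080431476584610935554408911923854089318825984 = 273788.26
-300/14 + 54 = 228/7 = 32.57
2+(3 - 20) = -15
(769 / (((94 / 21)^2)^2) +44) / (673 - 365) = 3584851313 / 24047067968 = 0.15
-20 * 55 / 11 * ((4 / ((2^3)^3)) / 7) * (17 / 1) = -425 / 224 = -1.90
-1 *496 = -496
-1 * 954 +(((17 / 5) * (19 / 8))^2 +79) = -1295671 / 1600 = -809.79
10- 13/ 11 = 97/ 11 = 8.82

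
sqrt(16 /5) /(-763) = -0.00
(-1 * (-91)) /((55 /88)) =728 /5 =145.60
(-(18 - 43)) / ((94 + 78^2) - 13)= 5 / 1233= 0.00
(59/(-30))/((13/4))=-118/195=-0.61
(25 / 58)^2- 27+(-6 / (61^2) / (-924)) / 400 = -26.81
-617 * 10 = -6170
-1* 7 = -7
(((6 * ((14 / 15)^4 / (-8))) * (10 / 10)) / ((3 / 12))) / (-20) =9604 / 84375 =0.11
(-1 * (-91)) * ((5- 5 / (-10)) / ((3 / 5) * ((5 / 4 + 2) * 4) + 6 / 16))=61.22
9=9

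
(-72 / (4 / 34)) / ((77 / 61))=-37332 / 77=-484.83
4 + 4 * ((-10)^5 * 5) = -1999996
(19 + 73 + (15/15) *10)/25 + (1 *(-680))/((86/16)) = -131614/1075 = -122.43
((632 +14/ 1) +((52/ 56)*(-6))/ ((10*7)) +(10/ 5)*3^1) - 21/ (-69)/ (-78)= 143268431/ 219765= 651.92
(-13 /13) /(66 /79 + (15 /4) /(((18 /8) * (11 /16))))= -2607 /8498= -0.31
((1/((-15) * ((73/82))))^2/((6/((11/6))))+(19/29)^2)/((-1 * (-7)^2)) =-3911183156/444695591025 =-0.01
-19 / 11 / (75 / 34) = -646 / 825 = -0.78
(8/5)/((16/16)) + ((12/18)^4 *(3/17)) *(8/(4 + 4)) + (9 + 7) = 17.63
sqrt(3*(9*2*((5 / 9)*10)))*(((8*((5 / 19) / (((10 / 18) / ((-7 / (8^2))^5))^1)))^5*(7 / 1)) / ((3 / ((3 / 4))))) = -2771606632288811219971339005*sqrt(3) / 215698644083345614961458790934321622174205476864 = -0.00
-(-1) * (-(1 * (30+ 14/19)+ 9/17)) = -31.27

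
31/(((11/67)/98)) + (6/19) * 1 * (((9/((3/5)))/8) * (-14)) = 7731283/418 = 18495.89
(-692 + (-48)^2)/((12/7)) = 2821/3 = 940.33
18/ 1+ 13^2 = 187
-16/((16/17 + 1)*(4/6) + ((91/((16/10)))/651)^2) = -150561792/12249617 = -12.29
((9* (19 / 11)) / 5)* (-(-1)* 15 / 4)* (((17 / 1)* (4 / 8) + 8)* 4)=1539 / 2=769.50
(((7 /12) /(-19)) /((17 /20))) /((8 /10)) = -175 /3876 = -0.05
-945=-945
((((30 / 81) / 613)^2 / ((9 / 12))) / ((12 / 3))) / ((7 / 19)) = 1900 / 5752647621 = 0.00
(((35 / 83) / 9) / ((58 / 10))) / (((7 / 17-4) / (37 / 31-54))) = 4870075 / 40964733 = 0.12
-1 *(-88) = 88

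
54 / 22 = 27 / 11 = 2.45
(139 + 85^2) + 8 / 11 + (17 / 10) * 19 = 7397.03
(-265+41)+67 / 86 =-19197 / 86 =-223.22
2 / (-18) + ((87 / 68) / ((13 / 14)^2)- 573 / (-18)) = 1717217 / 51714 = 33.21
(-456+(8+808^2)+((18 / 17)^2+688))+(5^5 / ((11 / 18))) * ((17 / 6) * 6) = 2352577430 / 3179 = 740036.94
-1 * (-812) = 812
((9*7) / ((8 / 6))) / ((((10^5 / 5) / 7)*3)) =441 / 80000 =0.01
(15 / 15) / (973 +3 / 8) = 8 / 7787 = 0.00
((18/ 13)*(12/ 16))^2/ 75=243/ 16900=0.01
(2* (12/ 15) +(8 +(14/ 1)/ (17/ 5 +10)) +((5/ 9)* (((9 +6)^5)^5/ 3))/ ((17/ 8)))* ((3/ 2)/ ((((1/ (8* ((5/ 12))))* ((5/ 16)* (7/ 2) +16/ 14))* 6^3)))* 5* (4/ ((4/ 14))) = 245628401509158611297607421993819120/ 15407253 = 15942387751350523762906170000.00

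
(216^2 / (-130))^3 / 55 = -12694994583552 / 15104375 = -840484.60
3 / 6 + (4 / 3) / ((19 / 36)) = 115 / 38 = 3.03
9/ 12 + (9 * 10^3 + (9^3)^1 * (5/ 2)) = 43293/ 4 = 10823.25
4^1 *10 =40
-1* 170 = -170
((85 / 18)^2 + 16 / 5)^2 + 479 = 2963521081 / 2624400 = 1129.22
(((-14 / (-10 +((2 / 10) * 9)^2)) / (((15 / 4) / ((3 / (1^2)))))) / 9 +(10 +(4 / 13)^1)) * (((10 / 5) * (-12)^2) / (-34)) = -255328 / 2873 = -88.87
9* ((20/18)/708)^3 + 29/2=52103009393/3593310984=14.50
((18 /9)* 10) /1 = 20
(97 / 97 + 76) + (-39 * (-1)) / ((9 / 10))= 361 / 3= 120.33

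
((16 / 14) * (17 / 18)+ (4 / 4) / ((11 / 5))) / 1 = 1063 / 693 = 1.53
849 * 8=6792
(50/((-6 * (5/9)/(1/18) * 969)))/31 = -5/180234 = -0.00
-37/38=-0.97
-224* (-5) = 1120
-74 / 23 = -3.22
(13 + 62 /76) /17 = 525 /646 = 0.81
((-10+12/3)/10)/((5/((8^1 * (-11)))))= 264/25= 10.56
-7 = -7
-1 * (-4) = 4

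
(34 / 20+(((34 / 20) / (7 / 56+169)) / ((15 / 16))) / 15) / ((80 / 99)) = 5177401 / 2460000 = 2.10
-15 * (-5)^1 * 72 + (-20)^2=5800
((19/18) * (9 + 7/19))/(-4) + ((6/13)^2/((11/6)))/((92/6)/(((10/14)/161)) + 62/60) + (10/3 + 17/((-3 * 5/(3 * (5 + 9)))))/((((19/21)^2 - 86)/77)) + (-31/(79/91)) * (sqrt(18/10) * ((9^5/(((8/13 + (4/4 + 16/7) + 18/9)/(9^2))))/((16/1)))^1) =889899324529417/23703592383900 - 1227840754959 * sqrt(5)/1131280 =-2426890.71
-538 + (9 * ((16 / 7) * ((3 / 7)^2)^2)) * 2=-9018838 / 16807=-536.61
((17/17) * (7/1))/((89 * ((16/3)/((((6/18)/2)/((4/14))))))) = 49/5696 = 0.01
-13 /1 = -13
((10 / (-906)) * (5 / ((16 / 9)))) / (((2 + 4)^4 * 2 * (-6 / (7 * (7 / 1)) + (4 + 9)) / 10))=-6125 / 658582272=-0.00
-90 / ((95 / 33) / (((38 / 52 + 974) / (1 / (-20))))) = 609463.24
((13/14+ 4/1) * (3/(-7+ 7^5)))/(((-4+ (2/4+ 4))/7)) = 69/5600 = 0.01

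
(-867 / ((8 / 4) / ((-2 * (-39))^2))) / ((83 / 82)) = -216267948 / 83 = -2605637.93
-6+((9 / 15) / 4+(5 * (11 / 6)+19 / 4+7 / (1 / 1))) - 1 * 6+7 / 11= 1601 / 165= 9.70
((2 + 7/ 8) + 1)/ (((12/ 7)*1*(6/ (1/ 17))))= 217/ 9792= 0.02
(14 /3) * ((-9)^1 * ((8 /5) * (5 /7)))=-48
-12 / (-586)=6 / 293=0.02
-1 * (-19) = 19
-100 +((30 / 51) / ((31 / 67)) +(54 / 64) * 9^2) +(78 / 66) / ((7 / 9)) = -28.87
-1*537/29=-537/29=-18.52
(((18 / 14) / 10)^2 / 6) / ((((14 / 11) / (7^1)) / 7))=297 / 2800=0.11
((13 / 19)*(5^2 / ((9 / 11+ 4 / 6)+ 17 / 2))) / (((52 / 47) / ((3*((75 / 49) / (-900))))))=-38775 / 4908232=-0.01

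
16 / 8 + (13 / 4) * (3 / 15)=53 / 20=2.65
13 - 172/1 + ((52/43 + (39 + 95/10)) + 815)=60691/86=705.71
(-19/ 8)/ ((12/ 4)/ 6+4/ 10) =-2.64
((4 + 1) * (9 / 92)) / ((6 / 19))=285 / 184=1.55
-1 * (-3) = 3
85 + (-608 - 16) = -539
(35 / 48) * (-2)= -35 / 24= -1.46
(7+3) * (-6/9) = -6.67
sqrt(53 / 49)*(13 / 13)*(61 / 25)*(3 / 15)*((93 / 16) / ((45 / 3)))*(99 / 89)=187209*sqrt(53) / 6230000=0.22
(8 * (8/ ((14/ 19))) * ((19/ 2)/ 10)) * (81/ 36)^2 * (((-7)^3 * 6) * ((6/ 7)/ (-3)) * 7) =8596854/ 5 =1719370.80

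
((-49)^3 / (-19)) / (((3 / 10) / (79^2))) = 7342474090 / 57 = 128815334.91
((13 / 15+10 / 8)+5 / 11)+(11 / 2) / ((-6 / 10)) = -6.60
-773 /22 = -35.14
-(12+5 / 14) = -173 / 14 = -12.36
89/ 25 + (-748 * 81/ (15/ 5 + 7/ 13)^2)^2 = 163819929522074/ 6996025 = 23416144.10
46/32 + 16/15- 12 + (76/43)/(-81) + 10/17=-42297583/4736880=-8.93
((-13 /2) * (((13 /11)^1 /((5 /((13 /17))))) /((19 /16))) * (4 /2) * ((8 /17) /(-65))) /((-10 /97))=-1049152 /7550125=-0.14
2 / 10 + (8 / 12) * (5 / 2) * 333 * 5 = 13876 / 5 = 2775.20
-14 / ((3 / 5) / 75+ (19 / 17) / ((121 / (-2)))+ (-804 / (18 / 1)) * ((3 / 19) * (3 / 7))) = 478766750 / 103722419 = 4.62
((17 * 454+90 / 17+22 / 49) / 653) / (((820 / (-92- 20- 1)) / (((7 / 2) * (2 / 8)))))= -363514107 / 254878960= -1.43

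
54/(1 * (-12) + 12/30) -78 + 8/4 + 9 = -2078/29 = -71.66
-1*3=-3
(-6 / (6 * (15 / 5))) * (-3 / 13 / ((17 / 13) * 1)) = 1 / 17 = 0.06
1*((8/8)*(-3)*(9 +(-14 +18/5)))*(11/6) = 77/10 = 7.70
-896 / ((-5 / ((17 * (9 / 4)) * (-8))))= -274176 / 5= -54835.20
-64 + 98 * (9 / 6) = 83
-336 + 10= -326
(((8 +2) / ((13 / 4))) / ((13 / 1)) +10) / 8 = 1.28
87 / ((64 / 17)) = 1479 / 64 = 23.11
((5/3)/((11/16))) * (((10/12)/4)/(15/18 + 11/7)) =0.21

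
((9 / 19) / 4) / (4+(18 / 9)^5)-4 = -1215 / 304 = -4.00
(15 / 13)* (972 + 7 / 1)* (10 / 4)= 73425 / 26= 2824.04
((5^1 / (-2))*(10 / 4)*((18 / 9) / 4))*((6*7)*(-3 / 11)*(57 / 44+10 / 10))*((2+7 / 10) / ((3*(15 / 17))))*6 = 502.86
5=5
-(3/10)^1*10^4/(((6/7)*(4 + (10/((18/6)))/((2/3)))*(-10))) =350/9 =38.89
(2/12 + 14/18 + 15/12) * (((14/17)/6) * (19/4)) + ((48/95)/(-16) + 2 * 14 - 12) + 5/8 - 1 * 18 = 16823/697680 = 0.02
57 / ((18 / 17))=53.83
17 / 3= 5.67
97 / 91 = 1.07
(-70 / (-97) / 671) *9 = 630 / 65087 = 0.01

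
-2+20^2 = 398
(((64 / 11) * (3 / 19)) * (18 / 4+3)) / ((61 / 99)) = 12960 / 1159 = 11.18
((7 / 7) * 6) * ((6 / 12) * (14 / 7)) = 6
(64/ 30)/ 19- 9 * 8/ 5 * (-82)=67312/ 57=1180.91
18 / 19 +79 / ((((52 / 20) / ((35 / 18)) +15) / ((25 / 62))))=9757519 / 3367902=2.90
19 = 19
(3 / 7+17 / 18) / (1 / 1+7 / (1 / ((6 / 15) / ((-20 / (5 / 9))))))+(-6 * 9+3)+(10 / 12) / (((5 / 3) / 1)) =-56951 / 1162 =-49.01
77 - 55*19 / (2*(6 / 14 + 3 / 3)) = -1155 / 4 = -288.75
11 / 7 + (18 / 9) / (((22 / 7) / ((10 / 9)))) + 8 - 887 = -607568 / 693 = -876.72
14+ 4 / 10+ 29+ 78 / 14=1714 / 35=48.97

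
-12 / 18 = -2 / 3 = -0.67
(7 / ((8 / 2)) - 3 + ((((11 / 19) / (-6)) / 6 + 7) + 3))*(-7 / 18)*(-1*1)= 20909 / 6156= 3.40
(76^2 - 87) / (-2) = -5689 / 2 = -2844.50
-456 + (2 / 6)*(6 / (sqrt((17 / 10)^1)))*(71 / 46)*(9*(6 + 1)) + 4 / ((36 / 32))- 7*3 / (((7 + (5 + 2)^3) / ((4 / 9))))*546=-317.85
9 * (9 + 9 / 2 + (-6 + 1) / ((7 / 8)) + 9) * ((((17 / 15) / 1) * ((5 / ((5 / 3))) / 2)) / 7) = 7191 / 196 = 36.69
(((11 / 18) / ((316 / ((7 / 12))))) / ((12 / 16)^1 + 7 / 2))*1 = 77 / 290088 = 0.00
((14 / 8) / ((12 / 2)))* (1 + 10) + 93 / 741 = 19763 / 5928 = 3.33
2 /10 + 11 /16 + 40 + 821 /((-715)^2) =334456531 /8179600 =40.89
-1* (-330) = 330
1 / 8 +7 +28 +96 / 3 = 537 / 8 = 67.12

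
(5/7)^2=25/49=0.51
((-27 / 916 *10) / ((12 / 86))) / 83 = -1935 / 76028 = -0.03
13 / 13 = 1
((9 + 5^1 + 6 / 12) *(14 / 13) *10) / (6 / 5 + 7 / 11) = 111650 / 1313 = 85.03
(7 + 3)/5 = 2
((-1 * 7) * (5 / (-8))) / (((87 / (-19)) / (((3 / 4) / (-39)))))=665 / 36192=0.02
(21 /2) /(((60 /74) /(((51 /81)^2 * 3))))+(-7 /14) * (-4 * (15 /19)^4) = 10246732171 /633360060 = 16.18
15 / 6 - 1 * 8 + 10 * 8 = 149 / 2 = 74.50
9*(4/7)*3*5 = 540/7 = 77.14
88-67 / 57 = 4949 / 57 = 86.82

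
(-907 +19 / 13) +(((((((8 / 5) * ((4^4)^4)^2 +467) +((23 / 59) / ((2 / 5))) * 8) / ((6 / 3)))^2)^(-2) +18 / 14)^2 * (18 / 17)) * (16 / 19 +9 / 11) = -67474450528291704155732203377123992214839501411033180667229520154336258796921626407007200301068524757246724981595403233004167782794857859234641524781445877806039214395978153282469986286 / 74752962533558165213334259406140689840249146774405204172952765342457533585674739412525254971552893984955665079860280047618486525876813664860168338060048489988532021633021240760782301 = -902.63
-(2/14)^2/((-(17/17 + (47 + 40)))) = 0.00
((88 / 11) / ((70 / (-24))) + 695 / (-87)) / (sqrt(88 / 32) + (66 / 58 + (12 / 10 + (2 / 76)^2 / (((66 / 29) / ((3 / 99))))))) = -36523506983486015064 / 3953741696646464863 + 7811043695304680160 * sqrt(11) / 3953741696646464863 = -2.69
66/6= 11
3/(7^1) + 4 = 31/7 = 4.43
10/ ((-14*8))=-5/ 56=-0.09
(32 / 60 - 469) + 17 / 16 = -112177 / 240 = -467.40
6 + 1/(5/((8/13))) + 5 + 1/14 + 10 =19287/910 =21.19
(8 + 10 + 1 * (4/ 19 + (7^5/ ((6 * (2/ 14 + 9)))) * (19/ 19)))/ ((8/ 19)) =2368195/ 3072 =770.90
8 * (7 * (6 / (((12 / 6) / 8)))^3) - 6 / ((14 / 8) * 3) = 5419000 / 7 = 774142.86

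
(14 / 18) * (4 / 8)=7 / 18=0.39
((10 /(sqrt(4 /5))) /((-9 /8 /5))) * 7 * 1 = -1400 * sqrt(5) /9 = -347.83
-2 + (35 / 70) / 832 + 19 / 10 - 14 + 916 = 7503813 / 8320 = 901.90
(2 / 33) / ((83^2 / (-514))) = -1028 / 227337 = -0.00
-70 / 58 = -35 / 29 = -1.21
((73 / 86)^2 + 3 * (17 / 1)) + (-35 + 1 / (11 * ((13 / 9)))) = 17750659 / 1057628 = 16.78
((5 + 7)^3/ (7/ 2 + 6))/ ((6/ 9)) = 5184/ 19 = 272.84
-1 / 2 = -0.50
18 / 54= 1 / 3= 0.33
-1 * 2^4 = -16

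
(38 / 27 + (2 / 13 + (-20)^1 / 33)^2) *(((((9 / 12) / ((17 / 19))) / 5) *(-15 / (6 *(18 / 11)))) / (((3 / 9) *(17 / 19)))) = -160639585 / 116046216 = -1.38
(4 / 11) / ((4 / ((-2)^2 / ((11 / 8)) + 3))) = 0.54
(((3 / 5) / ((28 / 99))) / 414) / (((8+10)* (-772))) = -11 / 29830080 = -0.00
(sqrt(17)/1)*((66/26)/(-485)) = -33*sqrt(17)/6305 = -0.02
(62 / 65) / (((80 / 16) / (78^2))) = 29016 / 25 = 1160.64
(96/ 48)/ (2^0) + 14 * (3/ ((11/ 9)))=400/ 11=36.36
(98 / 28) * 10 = 35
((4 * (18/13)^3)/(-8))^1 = -2916/2197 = -1.33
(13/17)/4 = 13/68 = 0.19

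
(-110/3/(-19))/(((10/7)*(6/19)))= 77/18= 4.28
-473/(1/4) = -1892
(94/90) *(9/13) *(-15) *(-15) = 162.69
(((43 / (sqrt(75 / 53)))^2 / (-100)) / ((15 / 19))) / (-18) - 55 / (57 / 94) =-3454373083 / 38475000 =-89.78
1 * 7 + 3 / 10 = 73 / 10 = 7.30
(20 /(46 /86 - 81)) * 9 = -387 /173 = -2.24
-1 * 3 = -3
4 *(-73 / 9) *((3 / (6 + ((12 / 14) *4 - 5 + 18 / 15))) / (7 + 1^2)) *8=-10220 / 591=-17.29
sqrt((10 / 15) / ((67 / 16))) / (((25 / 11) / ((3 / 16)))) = 11 * sqrt(402) / 6700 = 0.03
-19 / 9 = -2.11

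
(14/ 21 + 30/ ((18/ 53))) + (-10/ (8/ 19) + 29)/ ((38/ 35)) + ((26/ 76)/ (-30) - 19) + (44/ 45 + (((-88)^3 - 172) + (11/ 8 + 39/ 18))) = -466190225/ 684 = -681564.66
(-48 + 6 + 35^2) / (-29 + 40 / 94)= -55601 / 1343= -41.40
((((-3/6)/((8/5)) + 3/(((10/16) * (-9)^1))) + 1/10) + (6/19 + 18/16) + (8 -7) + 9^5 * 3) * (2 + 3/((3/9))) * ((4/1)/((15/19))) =8885778539/900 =9873087.27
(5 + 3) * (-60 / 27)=-160 / 9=-17.78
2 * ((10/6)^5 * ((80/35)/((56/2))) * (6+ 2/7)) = 1100000/83349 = 13.20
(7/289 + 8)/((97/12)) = 27828/28033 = 0.99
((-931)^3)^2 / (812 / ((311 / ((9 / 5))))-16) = -1012577981097582420955 / 17572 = -57624515200181107.50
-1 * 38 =-38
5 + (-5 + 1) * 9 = -31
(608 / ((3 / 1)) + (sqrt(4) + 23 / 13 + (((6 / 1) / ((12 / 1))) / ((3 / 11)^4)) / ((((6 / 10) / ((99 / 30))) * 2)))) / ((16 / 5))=19163395 / 134784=142.18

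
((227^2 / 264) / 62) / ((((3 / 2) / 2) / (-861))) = -14788823 / 4092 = -3614.08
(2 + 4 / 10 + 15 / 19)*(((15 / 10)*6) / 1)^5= 17891847 / 95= 188335.23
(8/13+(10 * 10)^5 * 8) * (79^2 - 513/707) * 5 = 22941744800176474960/9191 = 2496109759566584.15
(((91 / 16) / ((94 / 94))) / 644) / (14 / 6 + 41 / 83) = 3237 / 1036288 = 0.00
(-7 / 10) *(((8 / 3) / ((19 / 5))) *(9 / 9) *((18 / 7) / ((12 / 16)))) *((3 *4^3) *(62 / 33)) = -126976 / 209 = -607.54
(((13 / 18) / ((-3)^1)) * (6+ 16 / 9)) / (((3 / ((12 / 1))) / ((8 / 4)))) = -3640 / 243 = -14.98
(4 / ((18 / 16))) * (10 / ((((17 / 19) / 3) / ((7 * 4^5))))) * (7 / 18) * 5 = 762675200 / 459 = 1661601.74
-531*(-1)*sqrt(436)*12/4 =3186*sqrt(109) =33262.82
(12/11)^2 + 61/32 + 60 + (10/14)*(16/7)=12280901/189728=64.73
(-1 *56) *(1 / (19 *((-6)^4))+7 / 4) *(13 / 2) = -3921463 / 6156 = -637.01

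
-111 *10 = -1110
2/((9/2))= 4/9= 0.44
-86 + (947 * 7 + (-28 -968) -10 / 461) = 5546.98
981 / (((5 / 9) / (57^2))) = 28685421 / 5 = 5737084.20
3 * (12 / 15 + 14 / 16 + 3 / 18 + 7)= 1061 / 40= 26.52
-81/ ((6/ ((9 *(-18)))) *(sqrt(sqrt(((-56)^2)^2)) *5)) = 2187/ 280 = 7.81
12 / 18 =2 / 3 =0.67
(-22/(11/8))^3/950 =-2048/475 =-4.31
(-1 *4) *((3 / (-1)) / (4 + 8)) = 1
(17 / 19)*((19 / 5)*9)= 153 / 5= 30.60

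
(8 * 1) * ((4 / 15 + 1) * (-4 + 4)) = 0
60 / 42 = 1.43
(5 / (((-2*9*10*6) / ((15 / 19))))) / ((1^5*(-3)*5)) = 1 / 4104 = 0.00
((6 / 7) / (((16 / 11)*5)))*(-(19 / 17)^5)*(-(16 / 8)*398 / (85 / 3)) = 48781626399 / 8448149150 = 5.77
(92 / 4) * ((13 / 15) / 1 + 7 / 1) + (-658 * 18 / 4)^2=8767701.93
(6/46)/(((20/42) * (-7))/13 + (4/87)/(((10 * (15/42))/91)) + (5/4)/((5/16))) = 84825/3196402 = 0.03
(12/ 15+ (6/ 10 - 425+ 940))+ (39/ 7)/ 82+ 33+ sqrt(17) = sqrt(17)+ 1576973/ 2870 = 553.59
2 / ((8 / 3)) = 3 / 4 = 0.75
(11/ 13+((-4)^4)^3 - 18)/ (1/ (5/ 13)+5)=1090517925/ 494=2207526.16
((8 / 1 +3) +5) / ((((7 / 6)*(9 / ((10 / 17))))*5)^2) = 256 / 127449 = 0.00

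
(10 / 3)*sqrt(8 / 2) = 6.67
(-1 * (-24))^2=576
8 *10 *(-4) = -320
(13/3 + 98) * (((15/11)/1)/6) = 1535/66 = 23.26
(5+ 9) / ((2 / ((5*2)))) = 70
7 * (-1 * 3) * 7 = -147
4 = 4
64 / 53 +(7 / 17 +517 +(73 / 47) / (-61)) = 1339614519 / 2583167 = 518.59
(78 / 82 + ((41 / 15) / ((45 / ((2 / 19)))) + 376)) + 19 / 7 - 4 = 1382763734 / 3680775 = 375.67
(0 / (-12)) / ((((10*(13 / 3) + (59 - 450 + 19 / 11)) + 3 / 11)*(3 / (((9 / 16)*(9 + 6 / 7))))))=0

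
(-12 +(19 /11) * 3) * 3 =-225 /11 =-20.45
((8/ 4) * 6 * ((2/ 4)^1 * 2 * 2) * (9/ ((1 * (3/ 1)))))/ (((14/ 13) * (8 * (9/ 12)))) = 78/ 7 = 11.14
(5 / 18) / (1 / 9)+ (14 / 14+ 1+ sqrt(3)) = sqrt(3)+ 9 / 2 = 6.23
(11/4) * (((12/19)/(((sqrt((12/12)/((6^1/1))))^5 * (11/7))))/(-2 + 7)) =756 * sqrt(6)/95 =19.49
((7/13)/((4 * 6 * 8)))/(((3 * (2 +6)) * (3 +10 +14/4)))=7/988416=0.00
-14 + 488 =474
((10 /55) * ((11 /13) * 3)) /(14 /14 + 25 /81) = 243 /689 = 0.35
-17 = -17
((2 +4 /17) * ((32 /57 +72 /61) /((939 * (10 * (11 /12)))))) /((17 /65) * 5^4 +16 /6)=314912 /115662816445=0.00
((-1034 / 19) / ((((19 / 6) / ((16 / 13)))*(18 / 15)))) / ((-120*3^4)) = 2068 / 1140399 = 0.00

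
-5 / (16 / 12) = -15 / 4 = -3.75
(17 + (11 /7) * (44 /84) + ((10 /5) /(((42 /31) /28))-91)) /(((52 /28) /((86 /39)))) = -402566 /10647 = -37.81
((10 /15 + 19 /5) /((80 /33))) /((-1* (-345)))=737 /138000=0.01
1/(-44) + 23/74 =469/1628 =0.29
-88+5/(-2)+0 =-90.50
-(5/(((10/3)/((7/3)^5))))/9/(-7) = 2401/1458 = 1.65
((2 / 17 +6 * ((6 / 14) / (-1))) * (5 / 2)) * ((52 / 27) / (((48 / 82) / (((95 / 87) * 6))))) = -36963550 / 279531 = -132.23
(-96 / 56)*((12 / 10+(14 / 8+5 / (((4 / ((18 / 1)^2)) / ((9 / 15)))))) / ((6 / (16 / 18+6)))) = -152489 / 315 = -484.09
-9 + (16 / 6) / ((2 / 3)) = -5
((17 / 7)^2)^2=83521 / 2401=34.79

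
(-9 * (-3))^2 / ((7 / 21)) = 2187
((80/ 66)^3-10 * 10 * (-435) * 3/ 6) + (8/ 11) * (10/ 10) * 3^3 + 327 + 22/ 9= 794238667/ 35937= 22100.86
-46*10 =-460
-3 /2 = -1.50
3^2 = 9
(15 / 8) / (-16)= -15 / 128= -0.12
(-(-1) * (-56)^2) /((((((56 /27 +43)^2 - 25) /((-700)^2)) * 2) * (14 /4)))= 10001880000 /91429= 109395.05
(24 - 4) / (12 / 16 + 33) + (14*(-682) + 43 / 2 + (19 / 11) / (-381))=-718615745 / 75438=-9525.91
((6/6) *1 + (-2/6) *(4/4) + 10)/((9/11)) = 352/27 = 13.04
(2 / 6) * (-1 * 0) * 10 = 0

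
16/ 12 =4/ 3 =1.33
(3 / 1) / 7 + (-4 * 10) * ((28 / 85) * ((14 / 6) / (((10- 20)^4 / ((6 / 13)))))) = 413003 / 966875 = 0.43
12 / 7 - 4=-2.29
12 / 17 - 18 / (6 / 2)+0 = -5.29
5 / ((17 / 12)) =60 / 17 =3.53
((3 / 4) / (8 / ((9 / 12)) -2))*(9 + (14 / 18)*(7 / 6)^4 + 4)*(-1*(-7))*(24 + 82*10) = 248784403 / 33696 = 7383.20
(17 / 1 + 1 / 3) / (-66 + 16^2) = 26 / 285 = 0.09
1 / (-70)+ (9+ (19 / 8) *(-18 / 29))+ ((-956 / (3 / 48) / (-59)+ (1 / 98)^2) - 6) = 5356276676 / 20540555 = 260.77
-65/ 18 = -3.61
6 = 6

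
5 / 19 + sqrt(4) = 43 / 19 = 2.26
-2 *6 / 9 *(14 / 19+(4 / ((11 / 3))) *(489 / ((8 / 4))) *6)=-1338520 / 627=-2134.80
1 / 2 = 0.50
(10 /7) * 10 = 100 /7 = 14.29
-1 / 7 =-0.14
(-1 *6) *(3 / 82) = -9 / 41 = -0.22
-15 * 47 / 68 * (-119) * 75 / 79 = 370125 / 316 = 1171.28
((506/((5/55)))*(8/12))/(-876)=-2783/657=-4.24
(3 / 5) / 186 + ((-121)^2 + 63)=14704.00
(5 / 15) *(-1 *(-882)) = 294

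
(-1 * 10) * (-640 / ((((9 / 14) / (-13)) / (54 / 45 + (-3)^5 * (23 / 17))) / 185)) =399988825600 / 51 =7842918149.02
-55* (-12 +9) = 165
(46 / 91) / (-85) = -46 / 7735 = -0.01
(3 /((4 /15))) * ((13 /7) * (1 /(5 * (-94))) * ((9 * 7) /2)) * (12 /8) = -2.10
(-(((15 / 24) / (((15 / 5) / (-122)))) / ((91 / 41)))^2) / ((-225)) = 0.58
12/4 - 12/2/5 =9/5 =1.80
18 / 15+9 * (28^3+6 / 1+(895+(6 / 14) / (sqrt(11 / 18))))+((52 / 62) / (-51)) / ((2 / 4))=81 * sqrt(22) / 77+1625885911 / 7905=205683.10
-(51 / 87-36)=1027 / 29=35.41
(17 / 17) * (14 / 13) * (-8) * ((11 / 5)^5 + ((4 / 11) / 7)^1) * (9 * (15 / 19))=-412507728 / 130625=-3157.95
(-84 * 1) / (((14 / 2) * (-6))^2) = -1 / 21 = -0.05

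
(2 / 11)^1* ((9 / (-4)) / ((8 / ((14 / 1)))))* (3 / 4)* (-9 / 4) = 1.21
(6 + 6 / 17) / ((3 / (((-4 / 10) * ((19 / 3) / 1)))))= -456 / 85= -5.36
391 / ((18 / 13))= 5083 / 18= 282.39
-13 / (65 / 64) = -64 / 5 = -12.80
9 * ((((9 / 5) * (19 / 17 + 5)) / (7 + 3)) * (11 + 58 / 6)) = 87048 / 425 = 204.82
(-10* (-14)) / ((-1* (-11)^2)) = -140 / 121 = -1.16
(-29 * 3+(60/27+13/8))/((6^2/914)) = -2736059/1296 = -2111.16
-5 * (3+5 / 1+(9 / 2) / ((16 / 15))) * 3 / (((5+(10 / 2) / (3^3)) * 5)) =-31671 / 4480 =-7.07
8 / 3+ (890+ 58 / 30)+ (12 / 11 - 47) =46678 / 55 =848.69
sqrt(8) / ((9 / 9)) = 2* sqrt(2) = 2.83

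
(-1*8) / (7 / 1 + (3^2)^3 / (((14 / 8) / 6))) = -56 / 17545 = -0.00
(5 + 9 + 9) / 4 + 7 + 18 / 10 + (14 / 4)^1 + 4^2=681 / 20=34.05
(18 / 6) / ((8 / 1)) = 3 / 8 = 0.38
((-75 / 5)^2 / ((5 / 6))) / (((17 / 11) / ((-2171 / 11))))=-586170 / 17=-34480.59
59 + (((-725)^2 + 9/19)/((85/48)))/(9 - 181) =-115745353/69445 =-1666.72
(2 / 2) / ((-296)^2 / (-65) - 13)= -65 / 88461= -0.00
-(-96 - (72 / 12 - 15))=87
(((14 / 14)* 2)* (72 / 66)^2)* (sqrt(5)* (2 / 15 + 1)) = 1632* sqrt(5) / 605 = 6.03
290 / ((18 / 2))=290 / 9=32.22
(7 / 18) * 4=14 / 9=1.56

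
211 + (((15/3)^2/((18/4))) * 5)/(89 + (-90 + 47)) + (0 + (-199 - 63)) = -10432/207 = -50.40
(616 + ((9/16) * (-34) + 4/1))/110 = 437/80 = 5.46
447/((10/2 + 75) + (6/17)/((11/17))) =4917/886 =5.55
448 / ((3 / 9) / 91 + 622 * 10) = 122304 / 1698061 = 0.07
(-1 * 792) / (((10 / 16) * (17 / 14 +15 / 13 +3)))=-1153152 / 4885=-236.06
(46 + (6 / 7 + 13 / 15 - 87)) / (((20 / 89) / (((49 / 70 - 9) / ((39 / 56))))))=30463988 / 14625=2083.01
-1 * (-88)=88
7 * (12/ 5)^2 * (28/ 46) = 14112/ 575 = 24.54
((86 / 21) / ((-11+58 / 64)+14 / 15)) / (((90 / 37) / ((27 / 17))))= -152736 / 523243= -0.29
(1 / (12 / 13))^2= 169 / 144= 1.17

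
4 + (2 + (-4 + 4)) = 6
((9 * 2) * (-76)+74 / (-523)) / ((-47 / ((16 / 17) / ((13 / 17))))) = 11448608 / 319553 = 35.83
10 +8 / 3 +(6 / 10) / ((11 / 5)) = 427 / 33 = 12.94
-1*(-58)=58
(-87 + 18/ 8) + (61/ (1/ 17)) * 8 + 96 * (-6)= 30541/ 4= 7635.25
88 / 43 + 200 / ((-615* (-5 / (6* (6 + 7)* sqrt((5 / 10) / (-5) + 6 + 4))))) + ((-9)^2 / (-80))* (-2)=7003 / 1720 + 312* sqrt(110) / 205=20.03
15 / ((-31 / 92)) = -44.52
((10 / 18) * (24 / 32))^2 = 25 / 144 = 0.17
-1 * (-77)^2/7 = -847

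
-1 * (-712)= 712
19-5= 14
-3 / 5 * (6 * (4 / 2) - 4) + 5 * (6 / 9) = -22 / 15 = -1.47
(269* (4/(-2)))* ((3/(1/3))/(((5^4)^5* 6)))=-807/95367431640625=-0.00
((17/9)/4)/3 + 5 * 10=5417/108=50.16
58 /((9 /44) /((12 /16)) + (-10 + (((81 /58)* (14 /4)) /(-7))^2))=-8584928 /1367621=-6.28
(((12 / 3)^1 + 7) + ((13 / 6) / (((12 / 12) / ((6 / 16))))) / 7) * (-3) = -3735 / 112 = -33.35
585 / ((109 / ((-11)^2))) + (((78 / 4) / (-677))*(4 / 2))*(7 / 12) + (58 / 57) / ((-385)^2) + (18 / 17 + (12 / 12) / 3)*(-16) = 8862022880920439 / 14131853913100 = 627.10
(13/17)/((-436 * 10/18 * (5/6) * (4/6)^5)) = -85293/2964800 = -0.03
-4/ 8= -1/ 2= -0.50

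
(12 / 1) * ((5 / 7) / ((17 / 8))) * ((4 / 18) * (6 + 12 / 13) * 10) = 96000 / 1547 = 62.06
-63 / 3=-21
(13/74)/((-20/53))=-689/1480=-0.47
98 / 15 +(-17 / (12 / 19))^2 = 526349 / 720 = 731.04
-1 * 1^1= -1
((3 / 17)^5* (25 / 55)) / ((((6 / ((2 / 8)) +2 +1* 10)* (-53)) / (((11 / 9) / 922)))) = -15 / 277530928648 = -0.00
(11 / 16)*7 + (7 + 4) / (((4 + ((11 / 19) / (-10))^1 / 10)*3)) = 2087459 / 364272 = 5.73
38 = 38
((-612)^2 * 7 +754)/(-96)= -1311281/48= -27318.35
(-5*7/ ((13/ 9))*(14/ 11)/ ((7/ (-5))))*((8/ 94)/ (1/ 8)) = 100800/ 6721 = 15.00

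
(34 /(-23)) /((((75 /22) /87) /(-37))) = 802604 /575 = 1395.83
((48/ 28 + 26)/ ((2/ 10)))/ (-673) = -970/ 4711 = -0.21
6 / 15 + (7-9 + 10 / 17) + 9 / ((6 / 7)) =1613 / 170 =9.49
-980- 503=-1483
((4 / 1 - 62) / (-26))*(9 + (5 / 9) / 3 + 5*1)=11107 / 351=31.64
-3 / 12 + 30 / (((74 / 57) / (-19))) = -65017 / 148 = -439.30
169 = 169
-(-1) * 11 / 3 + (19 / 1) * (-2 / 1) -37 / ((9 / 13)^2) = -9034 / 81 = -111.53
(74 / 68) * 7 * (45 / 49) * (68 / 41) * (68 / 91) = 226440 / 26117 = 8.67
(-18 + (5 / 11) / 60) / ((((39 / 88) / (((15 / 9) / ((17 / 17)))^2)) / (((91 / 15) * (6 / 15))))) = -66500 / 243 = -273.66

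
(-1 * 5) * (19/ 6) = -95/ 6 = -15.83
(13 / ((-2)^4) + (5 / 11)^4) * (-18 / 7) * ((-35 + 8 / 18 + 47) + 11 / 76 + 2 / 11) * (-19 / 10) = 2749971091 / 51536320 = 53.36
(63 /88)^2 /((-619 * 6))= -1323 /9587072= -0.00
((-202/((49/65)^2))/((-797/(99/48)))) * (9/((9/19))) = 267556575/15308776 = 17.48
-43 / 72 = -0.60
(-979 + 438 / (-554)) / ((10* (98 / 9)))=-1221309 / 135730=-9.00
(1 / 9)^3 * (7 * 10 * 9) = 70 / 81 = 0.86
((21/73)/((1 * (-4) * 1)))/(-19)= 21/5548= 0.00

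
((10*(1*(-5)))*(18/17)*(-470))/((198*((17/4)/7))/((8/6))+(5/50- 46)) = 13160000/23409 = 562.18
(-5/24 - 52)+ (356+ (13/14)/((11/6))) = 562343/1848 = 304.30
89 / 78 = 1.14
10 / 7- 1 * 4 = -18 / 7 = -2.57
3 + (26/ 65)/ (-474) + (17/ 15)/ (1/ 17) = 1759/ 79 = 22.27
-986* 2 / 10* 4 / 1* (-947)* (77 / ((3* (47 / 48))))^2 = 5669024069632 / 11045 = 513266099.56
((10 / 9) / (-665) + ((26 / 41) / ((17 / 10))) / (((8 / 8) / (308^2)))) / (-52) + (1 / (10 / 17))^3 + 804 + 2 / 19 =1393732664021 / 10846017000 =128.50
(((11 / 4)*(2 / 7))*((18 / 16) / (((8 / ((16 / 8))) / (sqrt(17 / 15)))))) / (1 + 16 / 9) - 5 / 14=-5 / 14 + 297*sqrt(255) / 56000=-0.27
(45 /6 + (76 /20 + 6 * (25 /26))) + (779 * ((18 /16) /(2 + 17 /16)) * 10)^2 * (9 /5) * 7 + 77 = 4600829920147 /44590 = 103180756.23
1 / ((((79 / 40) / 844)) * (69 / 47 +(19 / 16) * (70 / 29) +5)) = 368119040 / 8040857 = 45.78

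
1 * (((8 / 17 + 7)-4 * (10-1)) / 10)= -97 / 34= -2.85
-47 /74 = -0.64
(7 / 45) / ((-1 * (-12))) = 7 / 540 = 0.01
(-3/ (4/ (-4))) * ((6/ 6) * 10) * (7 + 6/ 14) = 1560/ 7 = 222.86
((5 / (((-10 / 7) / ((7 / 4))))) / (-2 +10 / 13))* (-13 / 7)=-1183 / 128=-9.24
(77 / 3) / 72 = 77 / 216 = 0.36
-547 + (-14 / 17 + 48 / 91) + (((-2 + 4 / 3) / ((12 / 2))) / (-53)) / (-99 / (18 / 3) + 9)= -6057905479 / 11068785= -547.30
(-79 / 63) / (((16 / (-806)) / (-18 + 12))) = -31837 / 84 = -379.01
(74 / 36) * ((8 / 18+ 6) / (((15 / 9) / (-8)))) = -8584 / 135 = -63.59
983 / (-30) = -983 / 30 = -32.77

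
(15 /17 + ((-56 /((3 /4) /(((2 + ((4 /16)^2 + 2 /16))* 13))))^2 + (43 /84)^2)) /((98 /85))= 2704045302365 /691488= 3910473.21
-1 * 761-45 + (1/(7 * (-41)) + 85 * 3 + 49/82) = -315933/574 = -550.41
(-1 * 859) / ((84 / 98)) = -6013 / 6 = -1002.17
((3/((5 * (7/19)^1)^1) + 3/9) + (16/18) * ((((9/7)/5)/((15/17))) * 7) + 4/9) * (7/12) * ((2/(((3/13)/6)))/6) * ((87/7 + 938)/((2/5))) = 287402947/5670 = 50688.35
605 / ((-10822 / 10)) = -3025 / 5411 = -0.56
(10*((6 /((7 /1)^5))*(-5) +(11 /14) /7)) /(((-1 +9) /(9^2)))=1503765 /134456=11.18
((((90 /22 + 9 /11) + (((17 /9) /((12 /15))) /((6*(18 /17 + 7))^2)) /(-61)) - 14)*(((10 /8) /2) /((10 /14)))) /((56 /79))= -11722057652585 /1044596653056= -11.22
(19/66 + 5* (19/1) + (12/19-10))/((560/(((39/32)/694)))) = 1400659/5198448640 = 0.00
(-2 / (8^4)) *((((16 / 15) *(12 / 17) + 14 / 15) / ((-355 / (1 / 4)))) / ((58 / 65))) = 559 / 860233728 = 0.00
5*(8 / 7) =40 / 7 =5.71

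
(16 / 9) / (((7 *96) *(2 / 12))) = 1 / 63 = 0.02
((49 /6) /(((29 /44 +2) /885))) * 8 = 2544080 /117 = 21744.27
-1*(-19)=19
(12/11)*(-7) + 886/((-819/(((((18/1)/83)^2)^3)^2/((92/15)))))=-18792546045247189039540688772/2460928648167195067295136703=-7.64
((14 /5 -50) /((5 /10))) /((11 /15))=-1416 /11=-128.73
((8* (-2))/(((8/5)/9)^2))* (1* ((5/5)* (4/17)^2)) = -8100/289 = -28.03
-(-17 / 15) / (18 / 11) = 187 / 270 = 0.69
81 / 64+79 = 5137 / 64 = 80.27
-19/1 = -19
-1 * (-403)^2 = -162409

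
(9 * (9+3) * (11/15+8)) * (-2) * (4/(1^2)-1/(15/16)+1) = -185496/25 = -7419.84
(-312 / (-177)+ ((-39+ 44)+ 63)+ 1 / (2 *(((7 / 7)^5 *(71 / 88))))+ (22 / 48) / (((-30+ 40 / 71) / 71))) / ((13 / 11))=14556488881 / 248323920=58.62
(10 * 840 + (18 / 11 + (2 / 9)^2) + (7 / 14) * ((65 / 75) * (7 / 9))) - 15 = 74728373 / 8910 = 8387.02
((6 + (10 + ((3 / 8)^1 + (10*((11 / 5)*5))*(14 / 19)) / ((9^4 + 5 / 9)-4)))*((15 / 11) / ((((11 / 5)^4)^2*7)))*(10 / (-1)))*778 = -1637027131083984375 / 37016920916098508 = -44.22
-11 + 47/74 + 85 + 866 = 69607/74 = 940.64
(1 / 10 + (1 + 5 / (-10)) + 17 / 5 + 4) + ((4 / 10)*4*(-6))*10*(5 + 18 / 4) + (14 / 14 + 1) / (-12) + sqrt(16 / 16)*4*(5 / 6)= -5405 / 6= -900.83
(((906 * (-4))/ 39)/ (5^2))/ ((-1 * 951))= 1208/ 309075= 0.00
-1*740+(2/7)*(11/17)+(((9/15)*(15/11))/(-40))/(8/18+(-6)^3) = -739.82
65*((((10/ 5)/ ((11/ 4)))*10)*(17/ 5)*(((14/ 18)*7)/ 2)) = 433160/ 99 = 4375.35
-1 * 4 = -4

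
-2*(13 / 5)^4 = -57122 / 625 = -91.40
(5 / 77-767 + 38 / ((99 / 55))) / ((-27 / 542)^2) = -151833685984 / 505197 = -300543.52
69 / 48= 23 / 16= 1.44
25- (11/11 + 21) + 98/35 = 29/5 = 5.80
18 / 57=0.32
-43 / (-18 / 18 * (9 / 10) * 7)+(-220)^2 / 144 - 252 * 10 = -137155 / 63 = -2177.06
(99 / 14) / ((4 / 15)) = 1485 / 56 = 26.52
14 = 14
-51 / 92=-0.55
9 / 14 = 0.64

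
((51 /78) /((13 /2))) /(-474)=-17 /80106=-0.00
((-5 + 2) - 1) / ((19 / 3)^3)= -108 / 6859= -0.02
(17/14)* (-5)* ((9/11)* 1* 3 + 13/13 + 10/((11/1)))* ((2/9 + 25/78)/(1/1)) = -14.38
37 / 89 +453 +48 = 44626 / 89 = 501.42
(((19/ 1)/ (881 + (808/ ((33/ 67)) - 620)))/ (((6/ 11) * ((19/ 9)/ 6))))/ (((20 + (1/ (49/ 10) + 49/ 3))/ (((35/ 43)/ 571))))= 0.00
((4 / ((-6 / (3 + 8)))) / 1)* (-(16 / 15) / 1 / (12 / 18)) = 176 / 15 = 11.73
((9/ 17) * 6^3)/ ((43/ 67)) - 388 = -153380/ 731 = -209.82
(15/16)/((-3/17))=-85/16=-5.31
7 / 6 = 1.17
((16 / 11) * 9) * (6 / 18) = 48 / 11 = 4.36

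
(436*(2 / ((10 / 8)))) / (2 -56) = -1744 / 135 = -12.92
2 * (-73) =-146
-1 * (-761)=761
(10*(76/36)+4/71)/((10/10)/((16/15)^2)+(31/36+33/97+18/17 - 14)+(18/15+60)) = 28549598720/67894793771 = 0.42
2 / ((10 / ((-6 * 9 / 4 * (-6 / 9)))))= 9 / 5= 1.80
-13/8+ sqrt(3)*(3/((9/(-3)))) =-sqrt(3) - 13/8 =-3.36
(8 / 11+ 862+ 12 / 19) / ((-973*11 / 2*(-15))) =360884 / 33553905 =0.01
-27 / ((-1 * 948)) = 0.03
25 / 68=0.37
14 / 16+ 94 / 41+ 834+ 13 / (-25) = 6860511 / 8200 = 836.65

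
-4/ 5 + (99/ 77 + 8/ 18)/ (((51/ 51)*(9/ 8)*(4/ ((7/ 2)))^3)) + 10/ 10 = 31889/ 25920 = 1.23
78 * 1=78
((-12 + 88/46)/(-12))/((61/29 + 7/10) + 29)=16820/636387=0.03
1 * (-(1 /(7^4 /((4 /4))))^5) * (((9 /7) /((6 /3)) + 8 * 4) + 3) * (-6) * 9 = 13473 /558545864083284007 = 0.00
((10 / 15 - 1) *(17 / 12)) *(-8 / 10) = 17 / 45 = 0.38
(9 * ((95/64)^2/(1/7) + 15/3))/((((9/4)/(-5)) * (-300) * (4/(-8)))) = -5577/2048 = -2.72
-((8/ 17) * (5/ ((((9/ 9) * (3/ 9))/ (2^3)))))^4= -849346560000/ 83521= -10169257.55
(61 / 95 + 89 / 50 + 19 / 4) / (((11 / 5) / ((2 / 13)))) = 13627 / 27170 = 0.50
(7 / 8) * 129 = 903 / 8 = 112.88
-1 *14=-14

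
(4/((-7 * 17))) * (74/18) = -148/1071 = -0.14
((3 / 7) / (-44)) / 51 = -0.00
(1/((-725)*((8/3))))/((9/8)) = -0.00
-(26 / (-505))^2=-676 / 255025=-0.00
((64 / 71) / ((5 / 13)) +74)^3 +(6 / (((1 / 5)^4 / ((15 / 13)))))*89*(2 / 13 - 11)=-28216063902893598 / 7560869875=-3731854.19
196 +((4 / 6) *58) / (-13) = 7528 / 39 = 193.03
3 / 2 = 1.50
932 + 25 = 957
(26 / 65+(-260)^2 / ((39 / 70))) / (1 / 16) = 29120096 / 15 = 1941339.73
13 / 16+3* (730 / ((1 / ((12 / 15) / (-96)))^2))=463 / 480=0.96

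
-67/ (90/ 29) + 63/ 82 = -38414/ 1845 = -20.82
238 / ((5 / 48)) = 11424 / 5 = 2284.80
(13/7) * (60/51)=260/119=2.18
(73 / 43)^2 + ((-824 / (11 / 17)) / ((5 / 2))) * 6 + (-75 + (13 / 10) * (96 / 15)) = -3120.09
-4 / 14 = -0.29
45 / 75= 3 / 5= 0.60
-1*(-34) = 34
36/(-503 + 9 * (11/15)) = -90/1241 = -0.07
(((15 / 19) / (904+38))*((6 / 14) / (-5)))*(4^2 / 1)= -24 / 20881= -0.00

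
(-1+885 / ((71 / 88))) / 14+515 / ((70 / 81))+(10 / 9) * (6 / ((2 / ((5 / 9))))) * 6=3065429 / 4473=685.32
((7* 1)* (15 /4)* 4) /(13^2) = 105 /169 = 0.62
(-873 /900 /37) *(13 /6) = -1261 /22200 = -0.06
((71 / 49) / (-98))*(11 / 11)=-0.01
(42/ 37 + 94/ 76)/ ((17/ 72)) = 10.05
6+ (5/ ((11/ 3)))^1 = 81/ 11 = 7.36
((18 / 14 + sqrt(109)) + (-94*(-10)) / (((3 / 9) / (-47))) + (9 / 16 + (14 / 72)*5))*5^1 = -667987385 / 1008 + 5*sqrt(109) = -662633.70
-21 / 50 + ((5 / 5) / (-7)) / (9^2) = -11957 / 28350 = -0.42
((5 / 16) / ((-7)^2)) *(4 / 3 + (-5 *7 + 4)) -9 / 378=-0.21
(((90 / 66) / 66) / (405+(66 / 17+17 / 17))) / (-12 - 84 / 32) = -85 / 24661494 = -0.00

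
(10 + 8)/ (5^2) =18/ 25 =0.72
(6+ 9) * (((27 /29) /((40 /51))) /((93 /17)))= 23409 /7192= 3.25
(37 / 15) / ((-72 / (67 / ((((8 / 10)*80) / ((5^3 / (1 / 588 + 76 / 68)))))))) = -770525 / 192384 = -4.01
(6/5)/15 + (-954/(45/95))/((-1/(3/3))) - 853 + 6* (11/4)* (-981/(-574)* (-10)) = 12614873/14350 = 879.09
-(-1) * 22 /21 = 22 /21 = 1.05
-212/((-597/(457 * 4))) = 649.14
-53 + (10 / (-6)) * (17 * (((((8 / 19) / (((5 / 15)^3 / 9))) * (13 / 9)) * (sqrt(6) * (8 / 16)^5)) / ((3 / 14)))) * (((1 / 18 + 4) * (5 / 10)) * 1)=-564655 * sqrt(6) / 456 - 53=-3086.15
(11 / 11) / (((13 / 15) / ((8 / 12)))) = 10 / 13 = 0.77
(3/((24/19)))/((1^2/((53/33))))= 1007/264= 3.81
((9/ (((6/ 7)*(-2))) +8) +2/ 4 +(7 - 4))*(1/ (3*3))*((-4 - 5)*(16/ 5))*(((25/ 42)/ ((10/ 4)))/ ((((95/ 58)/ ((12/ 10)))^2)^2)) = -19554905088/ 14253859375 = -1.37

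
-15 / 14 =-1.07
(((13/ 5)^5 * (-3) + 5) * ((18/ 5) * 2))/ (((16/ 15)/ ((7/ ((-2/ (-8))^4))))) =-13284480384/ 3125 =-4251033.72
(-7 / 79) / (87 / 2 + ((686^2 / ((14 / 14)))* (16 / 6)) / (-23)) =966 / 594359107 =0.00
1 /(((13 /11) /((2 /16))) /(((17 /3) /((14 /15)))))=0.64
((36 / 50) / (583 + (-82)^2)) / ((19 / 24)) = 432 / 3470825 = 0.00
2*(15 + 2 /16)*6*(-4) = -726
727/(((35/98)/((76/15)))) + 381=802103/75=10694.71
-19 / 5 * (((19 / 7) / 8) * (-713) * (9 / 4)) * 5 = 2316537 / 224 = 10341.68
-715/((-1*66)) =65/6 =10.83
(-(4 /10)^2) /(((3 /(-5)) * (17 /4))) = 16 /255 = 0.06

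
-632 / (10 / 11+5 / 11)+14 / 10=-6931 / 15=-462.07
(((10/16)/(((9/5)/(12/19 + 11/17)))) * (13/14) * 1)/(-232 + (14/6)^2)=-19175/10537552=-0.00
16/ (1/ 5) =80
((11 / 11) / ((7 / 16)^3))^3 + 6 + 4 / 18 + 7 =623277369857 / 363182463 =1716.15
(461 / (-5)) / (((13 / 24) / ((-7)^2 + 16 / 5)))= -2887704 / 325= -8885.24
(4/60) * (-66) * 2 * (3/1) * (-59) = 7788/5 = 1557.60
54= 54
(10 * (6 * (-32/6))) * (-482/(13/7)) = 1079680/13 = 83052.31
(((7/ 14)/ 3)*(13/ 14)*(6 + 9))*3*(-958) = -93405/ 14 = -6671.79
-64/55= -1.16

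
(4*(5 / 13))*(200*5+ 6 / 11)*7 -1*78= 1529686 / 143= 10697.10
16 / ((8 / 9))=18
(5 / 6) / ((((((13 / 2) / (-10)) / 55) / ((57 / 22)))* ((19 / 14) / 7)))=-12250 / 13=-942.31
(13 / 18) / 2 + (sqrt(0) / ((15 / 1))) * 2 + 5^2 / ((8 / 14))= 397 / 9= 44.11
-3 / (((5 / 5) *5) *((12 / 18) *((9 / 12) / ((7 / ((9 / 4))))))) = -56 / 15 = -3.73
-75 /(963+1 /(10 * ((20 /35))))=-3000 /38527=-0.08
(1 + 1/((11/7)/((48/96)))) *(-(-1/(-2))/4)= -29/176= -0.16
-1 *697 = -697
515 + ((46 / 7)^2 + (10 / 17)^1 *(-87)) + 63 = 474816 / 833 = 570.01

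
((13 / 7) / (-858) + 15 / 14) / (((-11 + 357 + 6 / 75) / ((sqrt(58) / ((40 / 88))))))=1235 * sqrt(58) / 181692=0.05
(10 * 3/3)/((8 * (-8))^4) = 5/8388608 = 0.00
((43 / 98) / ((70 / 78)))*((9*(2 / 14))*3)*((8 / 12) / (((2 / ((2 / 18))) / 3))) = 0.21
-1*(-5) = 5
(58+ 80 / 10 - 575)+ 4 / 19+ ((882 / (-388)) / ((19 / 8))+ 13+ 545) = 88931 / 1843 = 48.25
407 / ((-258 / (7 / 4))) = -2849 / 1032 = -2.76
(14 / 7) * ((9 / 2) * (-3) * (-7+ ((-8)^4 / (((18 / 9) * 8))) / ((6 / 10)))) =-11331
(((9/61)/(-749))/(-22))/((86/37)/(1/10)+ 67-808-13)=-333/27177462004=-0.00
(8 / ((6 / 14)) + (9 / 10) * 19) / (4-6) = -1073 / 60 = -17.88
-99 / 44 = -9 / 4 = -2.25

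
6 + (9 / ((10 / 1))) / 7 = 429 / 70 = 6.13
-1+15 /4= 2.75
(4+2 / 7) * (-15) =-450 / 7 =-64.29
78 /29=2.69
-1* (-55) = 55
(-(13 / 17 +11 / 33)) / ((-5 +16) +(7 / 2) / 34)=-224 / 2265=-0.10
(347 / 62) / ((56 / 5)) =1735 / 3472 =0.50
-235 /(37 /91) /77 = -3055 /407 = -7.51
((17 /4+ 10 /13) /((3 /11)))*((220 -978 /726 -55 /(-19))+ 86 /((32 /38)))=517909869 /86944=5956.82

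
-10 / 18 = -5 / 9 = -0.56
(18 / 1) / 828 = 1 / 46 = 0.02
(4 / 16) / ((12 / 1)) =1 / 48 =0.02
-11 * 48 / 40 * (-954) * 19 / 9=132924 / 5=26584.80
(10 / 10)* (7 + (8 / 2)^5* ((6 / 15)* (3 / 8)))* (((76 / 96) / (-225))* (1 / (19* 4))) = -803 / 108000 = -0.01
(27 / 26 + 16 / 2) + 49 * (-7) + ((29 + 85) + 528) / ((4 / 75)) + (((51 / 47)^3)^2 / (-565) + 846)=993588603931681027 / 79173336591505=12549.54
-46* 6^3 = -9936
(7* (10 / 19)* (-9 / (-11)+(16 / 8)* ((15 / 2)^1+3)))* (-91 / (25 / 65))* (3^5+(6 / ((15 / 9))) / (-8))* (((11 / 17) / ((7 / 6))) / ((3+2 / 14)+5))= -1928214288 / 6137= -314194.93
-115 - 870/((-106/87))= 31750/53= 599.06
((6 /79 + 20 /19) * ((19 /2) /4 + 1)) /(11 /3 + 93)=68607 /1741160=0.04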